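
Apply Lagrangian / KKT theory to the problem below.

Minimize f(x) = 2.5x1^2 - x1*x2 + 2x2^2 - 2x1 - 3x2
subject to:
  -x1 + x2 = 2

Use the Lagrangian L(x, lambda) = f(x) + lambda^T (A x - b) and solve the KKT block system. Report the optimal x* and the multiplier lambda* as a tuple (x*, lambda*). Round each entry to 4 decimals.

Form the Lagrangian:
  L(x, lambda) = (1/2) x^T Q x + c^T x + lambda^T (A x - b)
Stationarity (grad_x L = 0): Q x + c + A^T lambda = 0.
Primal feasibility: A x = b.

This gives the KKT block system:
  [ Q   A^T ] [ x     ]   [-c ]
  [ A    0  ] [ lambda ] = [ b ]

Solving the linear system:
  x*      = (-0.1429, 1.8571)
  lambda* = (-4.5714)
  f(x*)   = 1.9286

x* = (-0.1429, 1.8571), lambda* = (-4.5714)


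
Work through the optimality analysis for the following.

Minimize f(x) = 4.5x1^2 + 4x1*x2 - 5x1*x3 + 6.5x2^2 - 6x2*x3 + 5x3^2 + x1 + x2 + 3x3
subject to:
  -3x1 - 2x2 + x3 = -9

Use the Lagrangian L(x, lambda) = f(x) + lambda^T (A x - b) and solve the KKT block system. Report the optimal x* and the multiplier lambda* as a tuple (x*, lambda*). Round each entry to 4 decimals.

Form the Lagrangian:
  L(x, lambda) = (1/2) x^T Q x + c^T x + lambda^T (A x - b)
Stationarity (grad_x L = 0): Q x + c + A^T lambda = 0.
Primal feasibility: A x = b.

This gives the KKT block system:
  [ Q   A^T ] [ x     ]   [-c ]
  [ A    0  ] [ lambda ] = [ b ]

Solving the linear system:
  x*      = (2.7674, 0.6681, 0.6383)
  lambda* = (8.4624)
  f(x*)   = 40.756

x* = (2.7674, 0.6681, 0.6383), lambda* = (8.4624)


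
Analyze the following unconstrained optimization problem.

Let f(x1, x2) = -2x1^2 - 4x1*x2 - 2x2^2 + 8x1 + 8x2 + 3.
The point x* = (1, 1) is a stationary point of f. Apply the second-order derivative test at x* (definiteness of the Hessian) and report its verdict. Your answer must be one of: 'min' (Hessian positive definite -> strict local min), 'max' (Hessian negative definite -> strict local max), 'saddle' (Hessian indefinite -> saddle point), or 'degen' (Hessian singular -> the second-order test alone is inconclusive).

Compute the Hessian H = grad^2 f:
  H = [[-4, -4], [-4, -4]]
Verify stationarity: grad f(x*) = H x* + g = (0, 0).
Eigenvalues of H: -8, 0.
H has a zero eigenvalue (singular; negative semidefinite but not definite), so H is neither positive definite, negative definite, nor indefinite. The second-order test alone is inconclusive -> degen.
(Indeed, f is constant along the null direction of H through x*, so x* is not a strict local extremum.)

degen


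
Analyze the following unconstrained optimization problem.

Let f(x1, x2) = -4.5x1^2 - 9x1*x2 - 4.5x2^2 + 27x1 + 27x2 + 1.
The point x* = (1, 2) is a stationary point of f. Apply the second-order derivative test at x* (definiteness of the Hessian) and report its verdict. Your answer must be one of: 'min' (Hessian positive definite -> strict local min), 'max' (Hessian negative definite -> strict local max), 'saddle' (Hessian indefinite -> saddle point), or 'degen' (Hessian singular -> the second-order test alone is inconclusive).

Compute the Hessian H = grad^2 f:
  H = [[-9, -9], [-9, -9]]
Verify stationarity: grad f(x*) = H x* + g = (0, 0).
Eigenvalues of H: -18, 0.
H has a zero eigenvalue (singular; negative semidefinite but not definite), so H is neither positive definite, negative definite, nor indefinite. The second-order test alone is inconclusive -> degen.
(Indeed, f is constant along the null direction of H through x*, so x* is not a strict local extremum.)

degen


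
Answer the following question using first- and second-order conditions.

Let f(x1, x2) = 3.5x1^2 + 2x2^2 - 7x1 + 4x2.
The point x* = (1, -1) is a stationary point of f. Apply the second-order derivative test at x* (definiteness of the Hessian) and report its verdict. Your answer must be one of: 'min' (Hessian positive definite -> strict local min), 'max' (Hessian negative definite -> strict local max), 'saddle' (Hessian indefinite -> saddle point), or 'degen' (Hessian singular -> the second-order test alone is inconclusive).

Compute the Hessian H = grad^2 f:
  H = [[7, 0], [0, 4]]
Verify stationarity: grad f(x*) = H x* + g = (0, 0).
Eigenvalues of H: 4, 7.
Both eigenvalues > 0, so H is positive definite -> x* is a strict local min.

min


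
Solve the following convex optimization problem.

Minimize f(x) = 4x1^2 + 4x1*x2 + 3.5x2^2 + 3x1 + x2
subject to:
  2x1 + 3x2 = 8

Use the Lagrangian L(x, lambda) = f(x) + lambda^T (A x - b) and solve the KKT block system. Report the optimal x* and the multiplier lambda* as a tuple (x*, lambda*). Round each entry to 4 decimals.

Form the Lagrangian:
  L(x, lambda) = (1/2) x^T Q x + c^T x + lambda^T (A x - b)
Stationarity (grad_x L = 0): Q x + c + A^T lambda = 0.
Primal feasibility: A x = b.

This gives the KKT block system:
  [ Q   A^T ] [ x     ]   [-c ]
  [ A    0  ] [ lambda ] = [ b ]

Solving the linear system:
  x*      = (-0.0962, 2.7308)
  lambda* = (-6.5769)
  f(x*)   = 27.5288

x* = (-0.0962, 2.7308), lambda* = (-6.5769)


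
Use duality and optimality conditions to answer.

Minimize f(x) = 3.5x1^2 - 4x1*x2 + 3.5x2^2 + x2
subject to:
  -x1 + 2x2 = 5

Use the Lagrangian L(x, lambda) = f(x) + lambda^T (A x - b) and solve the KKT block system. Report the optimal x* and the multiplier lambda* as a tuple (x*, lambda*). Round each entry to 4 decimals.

Form the Lagrangian:
  L(x, lambda) = (1/2) x^T Q x + c^T x + lambda^T (A x - b)
Stationarity (grad_x L = 0): Q x + c + A^T lambda = 0.
Primal feasibility: A x = b.

This gives the KKT block system:
  [ Q   A^T ] [ x     ]   [-c ]
  [ A    0  ] [ lambda ] = [ b ]

Solving the linear system:
  x*      = (0.1579, 2.5789)
  lambda* = (-9.2105)
  f(x*)   = 24.3158

x* = (0.1579, 2.5789), lambda* = (-9.2105)


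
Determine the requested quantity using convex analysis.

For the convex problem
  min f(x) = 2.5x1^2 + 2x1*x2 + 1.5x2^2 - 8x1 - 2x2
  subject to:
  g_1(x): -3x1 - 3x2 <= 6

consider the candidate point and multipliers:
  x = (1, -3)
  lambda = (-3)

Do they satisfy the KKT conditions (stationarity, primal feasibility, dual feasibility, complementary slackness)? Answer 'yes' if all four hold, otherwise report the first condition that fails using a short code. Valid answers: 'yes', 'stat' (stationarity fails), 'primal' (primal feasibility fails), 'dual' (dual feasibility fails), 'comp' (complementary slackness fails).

Gradient of f: grad f(x) = Q x + c = (-9, -9)
Constraint values g_i(x) = a_i^T x - b_i:
  g_1((1, -3)) = 0
Stationarity residual: grad f(x) + sum_i lambda_i a_i = (0, 0)
  -> stationarity OK
Primal feasibility (all g_i <= 0): OK
Dual feasibility (all lambda_i >= 0): FAILS
Complementary slackness (lambda_i * g_i(x) = 0 for all i): OK

Verdict: the first failing condition is dual_feasibility -> dual.

dual


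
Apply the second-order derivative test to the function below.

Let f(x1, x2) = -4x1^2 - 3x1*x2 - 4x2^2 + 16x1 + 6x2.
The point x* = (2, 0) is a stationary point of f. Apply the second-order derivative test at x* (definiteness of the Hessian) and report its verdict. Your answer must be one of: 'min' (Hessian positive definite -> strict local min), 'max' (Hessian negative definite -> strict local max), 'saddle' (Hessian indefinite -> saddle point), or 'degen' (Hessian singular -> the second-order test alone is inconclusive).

Compute the Hessian H = grad^2 f:
  H = [[-8, -3], [-3, -8]]
Verify stationarity: grad f(x*) = H x* + g = (0, 0).
Eigenvalues of H: -11, -5.
Both eigenvalues < 0, so H is negative definite -> x* is a strict local max.

max


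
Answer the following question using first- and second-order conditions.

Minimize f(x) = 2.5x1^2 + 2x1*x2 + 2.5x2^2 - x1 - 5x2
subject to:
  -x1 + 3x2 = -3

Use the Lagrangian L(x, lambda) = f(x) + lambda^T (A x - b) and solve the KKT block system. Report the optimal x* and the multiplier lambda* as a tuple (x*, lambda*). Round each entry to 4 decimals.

Form the Lagrangian:
  L(x, lambda) = (1/2) x^T Q x + c^T x + lambda^T (A x - b)
Stationarity (grad_x L = 0): Q x + c + A^T lambda = 0.
Primal feasibility: A x = b.

This gives the KKT block system:
  [ Q   A^T ] [ x     ]   [-c ]
  [ A    0  ] [ lambda ] = [ b ]

Solving the linear system:
  x*      = (0.9194, -0.6935)
  lambda* = (2.2097)
  f(x*)   = 4.5887

x* = (0.9194, -0.6935), lambda* = (2.2097)


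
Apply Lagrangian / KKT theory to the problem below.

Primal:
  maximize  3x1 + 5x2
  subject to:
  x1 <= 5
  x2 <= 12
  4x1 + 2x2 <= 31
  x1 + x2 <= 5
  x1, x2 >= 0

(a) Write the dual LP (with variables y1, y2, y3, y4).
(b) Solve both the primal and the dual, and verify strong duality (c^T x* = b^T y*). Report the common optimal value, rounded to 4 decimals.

The standard primal-dual pair for 'max c^T x s.t. A x <= b, x >= 0' is:
  Dual:  min b^T y  s.t.  A^T y >= c,  y >= 0.

So the dual LP is:
  minimize  5y1 + 12y2 + 31y3 + 5y4
  subject to:
    y1 + 4y3 + y4 >= 3
    y2 + 2y3 + y4 >= 5
    y1, y2, y3, y4 >= 0

Solving the primal: x* = (0, 5).
  primal value c^T x* = 25.
Solving the dual: y* = (0, 0, 0, 5).
  dual value b^T y* = 25.
Strong duality: c^T x* = b^T y*. Confirmed.

25


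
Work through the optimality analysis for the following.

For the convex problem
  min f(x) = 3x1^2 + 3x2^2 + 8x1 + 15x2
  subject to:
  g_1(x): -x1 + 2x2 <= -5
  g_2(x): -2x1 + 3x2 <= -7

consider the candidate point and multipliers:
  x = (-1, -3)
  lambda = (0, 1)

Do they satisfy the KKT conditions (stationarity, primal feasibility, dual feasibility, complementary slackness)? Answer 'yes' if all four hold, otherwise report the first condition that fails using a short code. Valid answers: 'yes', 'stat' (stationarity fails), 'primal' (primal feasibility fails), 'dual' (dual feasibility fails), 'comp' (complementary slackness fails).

Gradient of f: grad f(x) = Q x + c = (2, -3)
Constraint values g_i(x) = a_i^T x - b_i:
  g_1((-1, -3)) = 0
  g_2((-1, -3)) = 0
Stationarity residual: grad f(x) + sum_i lambda_i a_i = (0, 0)
  -> stationarity OK
Primal feasibility (all g_i <= 0): OK
Dual feasibility (all lambda_i >= 0): OK
Complementary slackness (lambda_i * g_i(x) = 0 for all i): OK

Verdict: yes, KKT holds.

yes


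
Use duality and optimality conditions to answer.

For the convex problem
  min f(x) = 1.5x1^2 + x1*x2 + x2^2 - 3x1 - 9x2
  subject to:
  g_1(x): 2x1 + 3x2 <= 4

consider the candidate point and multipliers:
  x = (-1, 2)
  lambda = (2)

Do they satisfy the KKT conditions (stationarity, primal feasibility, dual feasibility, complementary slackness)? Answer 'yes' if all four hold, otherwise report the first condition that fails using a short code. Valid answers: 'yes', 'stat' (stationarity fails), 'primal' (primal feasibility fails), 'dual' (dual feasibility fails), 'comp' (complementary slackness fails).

Gradient of f: grad f(x) = Q x + c = (-4, -6)
Constraint values g_i(x) = a_i^T x - b_i:
  g_1((-1, 2)) = 0
Stationarity residual: grad f(x) + sum_i lambda_i a_i = (0, 0)
  -> stationarity OK
Primal feasibility (all g_i <= 0): OK
Dual feasibility (all lambda_i >= 0): OK
Complementary slackness (lambda_i * g_i(x) = 0 for all i): OK

Verdict: yes, KKT holds.

yes


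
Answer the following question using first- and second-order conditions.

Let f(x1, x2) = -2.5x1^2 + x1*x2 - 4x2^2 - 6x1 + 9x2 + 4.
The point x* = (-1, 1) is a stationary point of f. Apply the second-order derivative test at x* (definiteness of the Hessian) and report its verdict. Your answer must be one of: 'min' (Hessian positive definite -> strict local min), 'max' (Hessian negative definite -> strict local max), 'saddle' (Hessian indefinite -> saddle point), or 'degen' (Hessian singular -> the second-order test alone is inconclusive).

Compute the Hessian H = grad^2 f:
  H = [[-5, 1], [1, -8]]
Verify stationarity: grad f(x*) = H x* + g = (0, 0).
Eigenvalues of H: -8.3028, -4.6972.
Both eigenvalues < 0, so H is negative definite -> x* is a strict local max.

max


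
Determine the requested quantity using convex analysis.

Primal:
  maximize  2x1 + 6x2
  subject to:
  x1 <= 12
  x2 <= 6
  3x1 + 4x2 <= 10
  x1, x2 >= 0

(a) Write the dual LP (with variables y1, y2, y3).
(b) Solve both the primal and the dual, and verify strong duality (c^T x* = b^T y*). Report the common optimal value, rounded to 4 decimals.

The standard primal-dual pair for 'max c^T x s.t. A x <= b, x >= 0' is:
  Dual:  min b^T y  s.t.  A^T y >= c,  y >= 0.

So the dual LP is:
  minimize  12y1 + 6y2 + 10y3
  subject to:
    y1 + 3y3 >= 2
    y2 + 4y3 >= 6
    y1, y2, y3 >= 0

Solving the primal: x* = (0, 2.5).
  primal value c^T x* = 15.
Solving the dual: y* = (0, 0, 1.5).
  dual value b^T y* = 15.
Strong duality: c^T x* = b^T y*. Confirmed.

15


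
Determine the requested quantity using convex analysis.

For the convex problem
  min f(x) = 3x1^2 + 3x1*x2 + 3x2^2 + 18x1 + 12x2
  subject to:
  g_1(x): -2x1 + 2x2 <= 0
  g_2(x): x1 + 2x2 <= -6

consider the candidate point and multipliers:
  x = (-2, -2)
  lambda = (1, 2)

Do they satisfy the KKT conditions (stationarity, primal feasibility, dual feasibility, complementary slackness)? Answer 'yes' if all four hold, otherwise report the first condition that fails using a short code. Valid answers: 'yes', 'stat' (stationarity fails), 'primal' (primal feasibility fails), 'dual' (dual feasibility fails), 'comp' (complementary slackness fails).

Gradient of f: grad f(x) = Q x + c = (0, -6)
Constraint values g_i(x) = a_i^T x - b_i:
  g_1((-2, -2)) = 0
  g_2((-2, -2)) = 0
Stationarity residual: grad f(x) + sum_i lambda_i a_i = (0, 0)
  -> stationarity OK
Primal feasibility (all g_i <= 0): OK
Dual feasibility (all lambda_i >= 0): OK
Complementary slackness (lambda_i * g_i(x) = 0 for all i): OK

Verdict: yes, KKT holds.

yes


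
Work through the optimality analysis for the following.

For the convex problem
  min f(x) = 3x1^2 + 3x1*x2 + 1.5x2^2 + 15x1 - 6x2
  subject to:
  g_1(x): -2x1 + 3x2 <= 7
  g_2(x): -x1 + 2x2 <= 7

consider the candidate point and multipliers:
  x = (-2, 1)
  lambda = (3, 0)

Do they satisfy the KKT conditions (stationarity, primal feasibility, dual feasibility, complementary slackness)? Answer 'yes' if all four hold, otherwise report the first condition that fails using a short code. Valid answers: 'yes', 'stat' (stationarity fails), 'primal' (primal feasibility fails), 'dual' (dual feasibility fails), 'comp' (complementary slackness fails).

Gradient of f: grad f(x) = Q x + c = (6, -9)
Constraint values g_i(x) = a_i^T x - b_i:
  g_1((-2, 1)) = 0
  g_2((-2, 1)) = -3
Stationarity residual: grad f(x) + sum_i lambda_i a_i = (0, 0)
  -> stationarity OK
Primal feasibility (all g_i <= 0): OK
Dual feasibility (all lambda_i >= 0): OK
Complementary slackness (lambda_i * g_i(x) = 0 for all i): OK

Verdict: yes, KKT holds.

yes


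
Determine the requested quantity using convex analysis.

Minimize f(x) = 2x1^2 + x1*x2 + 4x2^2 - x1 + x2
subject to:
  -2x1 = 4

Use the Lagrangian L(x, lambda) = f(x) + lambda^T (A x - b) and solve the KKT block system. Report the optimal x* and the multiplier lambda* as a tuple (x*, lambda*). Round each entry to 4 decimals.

Form the Lagrangian:
  L(x, lambda) = (1/2) x^T Q x + c^T x + lambda^T (A x - b)
Stationarity (grad_x L = 0): Q x + c + A^T lambda = 0.
Primal feasibility: A x = b.

This gives the KKT block system:
  [ Q   A^T ] [ x     ]   [-c ]
  [ A    0  ] [ lambda ] = [ b ]

Solving the linear system:
  x*      = (-2, 0.125)
  lambda* = (-4.4375)
  f(x*)   = 9.9375

x* = (-2, 0.125), lambda* = (-4.4375)


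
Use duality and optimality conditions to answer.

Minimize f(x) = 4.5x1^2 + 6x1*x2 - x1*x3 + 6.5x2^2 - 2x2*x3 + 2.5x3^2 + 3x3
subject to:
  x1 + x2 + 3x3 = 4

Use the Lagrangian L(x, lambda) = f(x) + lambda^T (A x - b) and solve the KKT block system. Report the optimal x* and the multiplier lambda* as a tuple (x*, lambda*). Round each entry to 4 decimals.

Form the Lagrangian:
  L(x, lambda) = (1/2) x^T Q x + c^T x + lambda^T (A x - b)
Stationarity (grad_x L = 0): Q x + c + A^T lambda = 0.
Primal feasibility: A x = b.

This gives the KKT block system:
  [ Q   A^T ] [ x     ]   [-c ]
  [ A    0  ] [ lambda ] = [ b ]

Solving the linear system:
  x*      = (0.2453, 0.271, 1.1612)
  lambda* = (-2.6729)
  f(x*)   = 7.0876

x* = (0.2453, 0.271, 1.1612), lambda* = (-2.6729)


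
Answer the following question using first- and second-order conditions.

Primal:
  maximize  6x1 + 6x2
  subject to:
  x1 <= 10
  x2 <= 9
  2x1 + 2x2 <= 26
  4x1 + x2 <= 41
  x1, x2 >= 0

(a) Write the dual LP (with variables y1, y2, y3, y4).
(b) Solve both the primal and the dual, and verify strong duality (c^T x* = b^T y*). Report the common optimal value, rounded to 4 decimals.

The standard primal-dual pair for 'max c^T x s.t. A x <= b, x >= 0' is:
  Dual:  min b^T y  s.t.  A^T y >= c,  y >= 0.

So the dual LP is:
  minimize  10y1 + 9y2 + 26y3 + 41y4
  subject to:
    y1 + 2y3 + 4y4 >= 6
    y2 + 2y3 + y4 >= 6
    y1, y2, y3, y4 >= 0

Solving the primal: x* = (9.3333, 3.6667).
  primal value c^T x* = 78.
Solving the dual: y* = (0, 0, 3, 0).
  dual value b^T y* = 78.
Strong duality: c^T x* = b^T y*. Confirmed.

78


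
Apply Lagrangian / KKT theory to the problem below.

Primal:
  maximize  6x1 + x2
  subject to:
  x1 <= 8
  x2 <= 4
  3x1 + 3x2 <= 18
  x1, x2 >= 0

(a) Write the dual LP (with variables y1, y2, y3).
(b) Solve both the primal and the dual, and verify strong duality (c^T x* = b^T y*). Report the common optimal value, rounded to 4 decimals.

The standard primal-dual pair for 'max c^T x s.t. A x <= b, x >= 0' is:
  Dual:  min b^T y  s.t.  A^T y >= c,  y >= 0.

So the dual LP is:
  minimize  8y1 + 4y2 + 18y3
  subject to:
    y1 + 3y3 >= 6
    y2 + 3y3 >= 1
    y1, y2, y3 >= 0

Solving the primal: x* = (6, 0).
  primal value c^T x* = 36.
Solving the dual: y* = (0, 0, 2).
  dual value b^T y* = 36.
Strong duality: c^T x* = b^T y*. Confirmed.

36


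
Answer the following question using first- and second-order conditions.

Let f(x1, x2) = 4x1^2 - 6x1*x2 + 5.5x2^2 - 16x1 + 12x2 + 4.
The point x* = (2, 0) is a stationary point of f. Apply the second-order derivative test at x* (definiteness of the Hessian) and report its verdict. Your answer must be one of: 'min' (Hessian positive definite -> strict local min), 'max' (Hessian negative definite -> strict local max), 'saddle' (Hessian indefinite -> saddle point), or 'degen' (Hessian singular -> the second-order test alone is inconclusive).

Compute the Hessian H = grad^2 f:
  H = [[8, -6], [-6, 11]]
Verify stationarity: grad f(x*) = H x* + g = (0, 0).
Eigenvalues of H: 3.3153, 15.6847.
Both eigenvalues > 0, so H is positive definite -> x* is a strict local min.

min


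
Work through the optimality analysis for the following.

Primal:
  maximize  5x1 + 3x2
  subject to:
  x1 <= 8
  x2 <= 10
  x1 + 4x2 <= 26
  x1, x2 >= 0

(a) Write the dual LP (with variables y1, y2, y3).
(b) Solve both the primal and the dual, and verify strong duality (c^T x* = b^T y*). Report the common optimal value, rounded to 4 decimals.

The standard primal-dual pair for 'max c^T x s.t. A x <= b, x >= 0' is:
  Dual:  min b^T y  s.t.  A^T y >= c,  y >= 0.

So the dual LP is:
  minimize  8y1 + 10y2 + 26y3
  subject to:
    y1 + y3 >= 5
    y2 + 4y3 >= 3
    y1, y2, y3 >= 0

Solving the primal: x* = (8, 4.5).
  primal value c^T x* = 53.5.
Solving the dual: y* = (4.25, 0, 0.75).
  dual value b^T y* = 53.5.
Strong duality: c^T x* = b^T y*. Confirmed.

53.5


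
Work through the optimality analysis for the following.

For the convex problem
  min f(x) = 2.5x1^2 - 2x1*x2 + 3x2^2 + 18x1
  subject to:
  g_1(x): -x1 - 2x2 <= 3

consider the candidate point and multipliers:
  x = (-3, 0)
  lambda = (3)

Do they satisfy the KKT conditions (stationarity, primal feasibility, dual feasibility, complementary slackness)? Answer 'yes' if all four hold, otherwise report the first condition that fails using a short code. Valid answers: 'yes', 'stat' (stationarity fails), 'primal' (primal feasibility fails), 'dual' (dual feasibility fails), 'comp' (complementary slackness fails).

Gradient of f: grad f(x) = Q x + c = (3, 6)
Constraint values g_i(x) = a_i^T x - b_i:
  g_1((-3, 0)) = 0
Stationarity residual: grad f(x) + sum_i lambda_i a_i = (0, 0)
  -> stationarity OK
Primal feasibility (all g_i <= 0): OK
Dual feasibility (all lambda_i >= 0): OK
Complementary slackness (lambda_i * g_i(x) = 0 for all i): OK

Verdict: yes, KKT holds.

yes


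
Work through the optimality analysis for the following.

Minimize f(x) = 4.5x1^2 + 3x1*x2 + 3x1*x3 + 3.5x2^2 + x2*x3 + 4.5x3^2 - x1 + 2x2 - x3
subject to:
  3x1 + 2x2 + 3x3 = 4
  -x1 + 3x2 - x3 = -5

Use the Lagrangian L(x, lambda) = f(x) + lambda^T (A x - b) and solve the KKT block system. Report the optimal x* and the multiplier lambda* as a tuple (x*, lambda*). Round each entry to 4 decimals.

Form the Lagrangian:
  L(x, lambda) = (1/2) x^T Q x + c^T x + lambda^T (A x - b)
Stationarity (grad_x L = 0): Q x + c + A^T lambda = 0.
Primal feasibility: A x = b.

This gives the KKT block system:
  [ Q   A^T ] [ x     ]   [-c ]
  [ A    0  ] [ lambda ] = [ b ]

Solving the linear system:
  x*      = (1.1667, -1, 0.8333)
  lambda* = (-2.3939, 1.8182)
  f(x*)   = 7.3333

x* = (1.1667, -1, 0.8333), lambda* = (-2.3939, 1.8182)


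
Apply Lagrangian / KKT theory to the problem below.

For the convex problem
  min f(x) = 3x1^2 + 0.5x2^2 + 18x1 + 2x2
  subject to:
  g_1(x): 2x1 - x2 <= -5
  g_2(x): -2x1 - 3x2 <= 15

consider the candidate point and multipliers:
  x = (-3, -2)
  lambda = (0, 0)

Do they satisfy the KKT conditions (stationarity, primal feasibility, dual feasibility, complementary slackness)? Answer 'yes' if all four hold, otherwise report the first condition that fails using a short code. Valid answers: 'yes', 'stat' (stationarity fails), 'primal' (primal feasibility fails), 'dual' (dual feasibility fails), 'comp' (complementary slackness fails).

Gradient of f: grad f(x) = Q x + c = (0, 0)
Constraint values g_i(x) = a_i^T x - b_i:
  g_1((-3, -2)) = 1
  g_2((-3, -2)) = -3
Stationarity residual: grad f(x) + sum_i lambda_i a_i = (0, 0)
  -> stationarity OK
Primal feasibility (all g_i <= 0): FAILS
Dual feasibility (all lambda_i >= 0): OK
Complementary slackness (lambda_i * g_i(x) = 0 for all i): OK

Verdict: the first failing condition is primal_feasibility -> primal.

primal


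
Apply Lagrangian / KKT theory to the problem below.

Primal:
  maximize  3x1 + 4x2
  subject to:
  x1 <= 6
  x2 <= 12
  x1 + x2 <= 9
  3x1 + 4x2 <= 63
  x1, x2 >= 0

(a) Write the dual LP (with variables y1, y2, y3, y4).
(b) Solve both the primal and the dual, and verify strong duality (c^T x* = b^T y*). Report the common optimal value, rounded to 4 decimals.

The standard primal-dual pair for 'max c^T x s.t. A x <= b, x >= 0' is:
  Dual:  min b^T y  s.t.  A^T y >= c,  y >= 0.

So the dual LP is:
  minimize  6y1 + 12y2 + 9y3 + 63y4
  subject to:
    y1 + y3 + 3y4 >= 3
    y2 + y3 + 4y4 >= 4
    y1, y2, y3, y4 >= 0

Solving the primal: x* = (0, 9).
  primal value c^T x* = 36.
Solving the dual: y* = (0, 0, 4, 0).
  dual value b^T y* = 36.
Strong duality: c^T x* = b^T y*. Confirmed.

36


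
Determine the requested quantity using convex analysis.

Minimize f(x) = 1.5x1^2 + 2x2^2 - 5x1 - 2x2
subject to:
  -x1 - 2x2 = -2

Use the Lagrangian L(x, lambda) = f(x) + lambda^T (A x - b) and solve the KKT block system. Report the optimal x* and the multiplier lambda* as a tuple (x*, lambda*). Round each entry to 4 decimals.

Form the Lagrangian:
  L(x, lambda) = (1/2) x^T Q x + c^T x + lambda^T (A x - b)
Stationarity (grad_x L = 0): Q x + c + A^T lambda = 0.
Primal feasibility: A x = b.

This gives the KKT block system:
  [ Q   A^T ] [ x     ]   [-c ]
  [ A    0  ] [ lambda ] = [ b ]

Solving the linear system:
  x*      = (1.5, 0.25)
  lambda* = (-0.5)
  f(x*)   = -4.5

x* = (1.5, 0.25), lambda* = (-0.5)


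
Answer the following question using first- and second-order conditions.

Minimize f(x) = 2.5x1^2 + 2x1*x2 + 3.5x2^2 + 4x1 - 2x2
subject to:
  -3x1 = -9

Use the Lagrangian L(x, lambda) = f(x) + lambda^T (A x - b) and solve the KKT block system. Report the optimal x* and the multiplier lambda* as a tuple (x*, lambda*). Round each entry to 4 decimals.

Form the Lagrangian:
  L(x, lambda) = (1/2) x^T Q x + c^T x + lambda^T (A x - b)
Stationarity (grad_x L = 0): Q x + c + A^T lambda = 0.
Primal feasibility: A x = b.

This gives the KKT block system:
  [ Q   A^T ] [ x     ]   [-c ]
  [ A    0  ] [ lambda ] = [ b ]

Solving the linear system:
  x*      = (3, -0.5714)
  lambda* = (5.9524)
  f(x*)   = 33.3571

x* = (3, -0.5714), lambda* = (5.9524)


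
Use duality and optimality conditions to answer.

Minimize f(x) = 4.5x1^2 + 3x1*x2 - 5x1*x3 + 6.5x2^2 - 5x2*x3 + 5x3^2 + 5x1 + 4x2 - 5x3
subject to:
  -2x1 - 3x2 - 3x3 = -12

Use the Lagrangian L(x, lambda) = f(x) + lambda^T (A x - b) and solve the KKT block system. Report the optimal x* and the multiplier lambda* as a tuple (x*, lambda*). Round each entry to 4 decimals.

Form the Lagrangian:
  L(x, lambda) = (1/2) x^T Q x + c^T x + lambda^T (A x - b)
Stationarity (grad_x L = 0): Q x + c + A^T lambda = 0.
Primal feasibility: A x = b.

This gives the KKT block system:
  [ Q   A^T ] [ x     ]   [-c ]
  [ A    0  ] [ lambda ] = [ b ]

Solving the linear system:
  x*      = (1.0216, 0.9882, 2.3307)
  lambda* = (2.7527)
  f(x*)   = 15.2198

x* = (1.0216, 0.9882, 2.3307), lambda* = (2.7527)


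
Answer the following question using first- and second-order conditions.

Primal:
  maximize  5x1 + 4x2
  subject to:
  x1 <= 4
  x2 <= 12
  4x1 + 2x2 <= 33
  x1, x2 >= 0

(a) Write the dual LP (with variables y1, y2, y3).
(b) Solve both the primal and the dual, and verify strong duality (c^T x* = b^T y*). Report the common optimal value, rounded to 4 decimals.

The standard primal-dual pair for 'max c^T x s.t. A x <= b, x >= 0' is:
  Dual:  min b^T y  s.t.  A^T y >= c,  y >= 0.

So the dual LP is:
  minimize  4y1 + 12y2 + 33y3
  subject to:
    y1 + 4y3 >= 5
    y2 + 2y3 >= 4
    y1, y2, y3 >= 0

Solving the primal: x* = (2.25, 12).
  primal value c^T x* = 59.25.
Solving the dual: y* = (0, 1.5, 1.25).
  dual value b^T y* = 59.25.
Strong duality: c^T x* = b^T y*. Confirmed.

59.25


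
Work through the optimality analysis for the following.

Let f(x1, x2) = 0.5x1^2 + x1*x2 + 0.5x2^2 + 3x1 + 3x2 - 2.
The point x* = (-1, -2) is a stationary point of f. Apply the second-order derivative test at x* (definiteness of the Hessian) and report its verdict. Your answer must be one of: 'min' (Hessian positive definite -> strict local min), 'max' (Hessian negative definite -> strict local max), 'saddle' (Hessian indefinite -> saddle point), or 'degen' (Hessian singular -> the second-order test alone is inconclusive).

Compute the Hessian H = grad^2 f:
  H = [[1, 1], [1, 1]]
Verify stationarity: grad f(x*) = H x* + g = (0, 0).
Eigenvalues of H: 0, 2.
H has a zero eigenvalue (singular; positive semidefinite but not definite), so H is neither positive definite, negative definite, nor indefinite. The second-order test alone is inconclusive -> degen.
(Indeed, f is constant along the null direction of H through x*, so x* is not a strict local extremum.)

degen


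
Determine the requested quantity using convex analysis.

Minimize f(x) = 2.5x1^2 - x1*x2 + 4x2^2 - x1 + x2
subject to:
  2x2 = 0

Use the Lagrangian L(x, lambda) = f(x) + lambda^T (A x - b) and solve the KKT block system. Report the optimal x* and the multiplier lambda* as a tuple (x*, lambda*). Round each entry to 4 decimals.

Form the Lagrangian:
  L(x, lambda) = (1/2) x^T Q x + c^T x + lambda^T (A x - b)
Stationarity (grad_x L = 0): Q x + c + A^T lambda = 0.
Primal feasibility: A x = b.

This gives the KKT block system:
  [ Q   A^T ] [ x     ]   [-c ]
  [ A    0  ] [ lambda ] = [ b ]

Solving the linear system:
  x*      = (0.2, 0)
  lambda* = (-0.4)
  f(x*)   = -0.1

x* = (0.2, 0), lambda* = (-0.4)


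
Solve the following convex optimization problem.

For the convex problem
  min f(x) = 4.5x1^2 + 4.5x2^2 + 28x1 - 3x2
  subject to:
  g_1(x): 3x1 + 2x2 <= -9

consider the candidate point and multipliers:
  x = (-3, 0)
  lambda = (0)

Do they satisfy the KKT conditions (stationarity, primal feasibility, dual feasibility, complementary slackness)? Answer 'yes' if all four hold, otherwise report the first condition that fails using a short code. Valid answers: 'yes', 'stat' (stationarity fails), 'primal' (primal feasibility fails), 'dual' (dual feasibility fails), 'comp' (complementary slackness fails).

Gradient of f: grad f(x) = Q x + c = (1, -3)
Constraint values g_i(x) = a_i^T x - b_i:
  g_1((-3, 0)) = 0
Stationarity residual: grad f(x) + sum_i lambda_i a_i = (1, -3)
  -> stationarity FAILS
Primal feasibility (all g_i <= 0): OK
Dual feasibility (all lambda_i >= 0): OK
Complementary slackness (lambda_i * g_i(x) = 0 for all i): OK

Verdict: the first failing condition is stationarity -> stat.

stat


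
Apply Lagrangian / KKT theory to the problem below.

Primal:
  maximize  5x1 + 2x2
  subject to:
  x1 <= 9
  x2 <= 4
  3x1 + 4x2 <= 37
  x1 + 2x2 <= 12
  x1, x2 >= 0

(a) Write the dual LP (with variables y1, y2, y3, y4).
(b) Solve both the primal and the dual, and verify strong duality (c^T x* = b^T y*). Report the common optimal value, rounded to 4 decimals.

The standard primal-dual pair for 'max c^T x s.t. A x <= b, x >= 0' is:
  Dual:  min b^T y  s.t.  A^T y >= c,  y >= 0.

So the dual LP is:
  minimize  9y1 + 4y2 + 37y3 + 12y4
  subject to:
    y1 + 3y3 + y4 >= 5
    y2 + 4y3 + 2y4 >= 2
    y1, y2, y3, y4 >= 0

Solving the primal: x* = (9, 1.5).
  primal value c^T x* = 48.
Solving the dual: y* = (4, 0, 0, 1).
  dual value b^T y* = 48.
Strong duality: c^T x* = b^T y*. Confirmed.

48


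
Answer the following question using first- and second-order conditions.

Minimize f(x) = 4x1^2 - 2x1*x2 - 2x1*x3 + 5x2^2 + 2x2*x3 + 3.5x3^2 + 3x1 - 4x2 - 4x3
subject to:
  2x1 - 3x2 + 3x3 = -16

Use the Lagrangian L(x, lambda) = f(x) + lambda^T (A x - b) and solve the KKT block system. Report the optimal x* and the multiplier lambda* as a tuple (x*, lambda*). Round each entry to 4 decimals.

Form the Lagrangian:
  L(x, lambda) = (1/2) x^T Q x + c^T x + lambda^T (A x - b)
Stationarity (grad_x L = 0): Q x + c + A^T lambda = 0.
Primal feasibility: A x = b.

This gives the KKT block system:
  [ Q   A^T ] [ x     ]   [-c ]
  [ A    0  ] [ lambda ] = [ b ]

Solving the linear system:
  x*      = (-1.6144, 1.8979, -2.3592)
  lambda* = (4.4965)
  f(x*)   = 34.4727

x* = (-1.6144, 1.8979, -2.3592), lambda* = (4.4965)


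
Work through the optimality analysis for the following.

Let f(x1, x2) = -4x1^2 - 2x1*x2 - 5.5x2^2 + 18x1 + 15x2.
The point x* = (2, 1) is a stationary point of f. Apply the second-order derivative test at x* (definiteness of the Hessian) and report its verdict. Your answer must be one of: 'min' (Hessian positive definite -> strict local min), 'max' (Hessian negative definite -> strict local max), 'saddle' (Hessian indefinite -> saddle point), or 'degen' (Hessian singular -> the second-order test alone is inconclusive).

Compute the Hessian H = grad^2 f:
  H = [[-8, -2], [-2, -11]]
Verify stationarity: grad f(x*) = H x* + g = (0, 0).
Eigenvalues of H: -12, -7.
Both eigenvalues < 0, so H is negative definite -> x* is a strict local max.

max


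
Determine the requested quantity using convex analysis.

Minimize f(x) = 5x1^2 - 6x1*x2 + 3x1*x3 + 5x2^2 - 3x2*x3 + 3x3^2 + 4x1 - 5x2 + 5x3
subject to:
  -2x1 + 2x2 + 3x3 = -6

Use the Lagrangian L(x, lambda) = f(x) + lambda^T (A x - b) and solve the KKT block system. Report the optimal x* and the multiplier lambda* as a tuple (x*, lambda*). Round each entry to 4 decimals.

Form the Lagrangian:
  L(x, lambda) = (1/2) x^T Q x + c^T x + lambda^T (A x - b)
Stationarity (grad_x L = 0): Q x + c + A^T lambda = 0.
Primal feasibility: A x = b.

This gives the KKT block system:
  [ Q   A^T ] [ x     ]   [-c ]
  [ A    0  ] [ lambda ] = [ b ]

Solving the linear system:
  x*      = (0.3352, -0.0852, -1.7197)
  lambda* = (1.3523)
  f(x*)   = 0.6411

x* = (0.3352, -0.0852, -1.7197), lambda* = (1.3523)


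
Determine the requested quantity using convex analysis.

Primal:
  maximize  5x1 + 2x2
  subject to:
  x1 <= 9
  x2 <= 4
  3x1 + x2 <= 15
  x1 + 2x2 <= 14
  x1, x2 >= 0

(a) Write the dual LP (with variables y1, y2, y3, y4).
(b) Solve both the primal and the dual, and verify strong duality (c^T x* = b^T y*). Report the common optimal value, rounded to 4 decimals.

The standard primal-dual pair for 'max c^T x s.t. A x <= b, x >= 0' is:
  Dual:  min b^T y  s.t.  A^T y >= c,  y >= 0.

So the dual LP is:
  minimize  9y1 + 4y2 + 15y3 + 14y4
  subject to:
    y1 + 3y3 + y4 >= 5
    y2 + y3 + 2y4 >= 2
    y1, y2, y3, y4 >= 0

Solving the primal: x* = (3.6667, 4).
  primal value c^T x* = 26.3333.
Solving the dual: y* = (0, 0.3333, 1.6667, 0).
  dual value b^T y* = 26.3333.
Strong duality: c^T x* = b^T y*. Confirmed.

26.3333


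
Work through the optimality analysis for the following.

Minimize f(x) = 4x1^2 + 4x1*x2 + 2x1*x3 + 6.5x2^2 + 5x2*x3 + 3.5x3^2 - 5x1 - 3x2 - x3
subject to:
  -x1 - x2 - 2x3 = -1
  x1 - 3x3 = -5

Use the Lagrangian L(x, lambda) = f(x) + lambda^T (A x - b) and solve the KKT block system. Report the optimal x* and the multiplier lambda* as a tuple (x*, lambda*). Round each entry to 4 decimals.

Form the Lagrangian:
  L(x, lambda) = (1/2) x^T Q x + c^T x + lambda^T (A x - b)
Stationarity (grad_x L = 0): Q x + c + A^T lambda = 0.
Primal feasibility: A x = b.

This gives the KKT block system:
  [ Q   A^T ] [ x     ]   [-c ]
  [ A    0  ] [ lambda ] = [ b ]

Solving the linear system:
  x*      = (-1.1098, -0.4837, 1.2967)
  lambda* = (-7.2439, 5.9756)
  f(x*)   = 14.1687

x* = (-1.1098, -0.4837, 1.2967), lambda* = (-7.2439, 5.9756)


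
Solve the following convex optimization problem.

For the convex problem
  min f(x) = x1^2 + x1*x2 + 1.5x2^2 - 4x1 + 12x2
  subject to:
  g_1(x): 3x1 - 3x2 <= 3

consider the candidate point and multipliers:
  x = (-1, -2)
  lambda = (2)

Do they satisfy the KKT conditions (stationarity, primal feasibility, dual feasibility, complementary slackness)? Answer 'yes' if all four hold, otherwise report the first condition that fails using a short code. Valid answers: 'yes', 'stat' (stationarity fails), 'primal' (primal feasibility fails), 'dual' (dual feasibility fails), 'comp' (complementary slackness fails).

Gradient of f: grad f(x) = Q x + c = (-8, 5)
Constraint values g_i(x) = a_i^T x - b_i:
  g_1((-1, -2)) = 0
Stationarity residual: grad f(x) + sum_i lambda_i a_i = (-2, -1)
  -> stationarity FAILS
Primal feasibility (all g_i <= 0): OK
Dual feasibility (all lambda_i >= 0): OK
Complementary slackness (lambda_i * g_i(x) = 0 for all i): OK

Verdict: the first failing condition is stationarity -> stat.

stat


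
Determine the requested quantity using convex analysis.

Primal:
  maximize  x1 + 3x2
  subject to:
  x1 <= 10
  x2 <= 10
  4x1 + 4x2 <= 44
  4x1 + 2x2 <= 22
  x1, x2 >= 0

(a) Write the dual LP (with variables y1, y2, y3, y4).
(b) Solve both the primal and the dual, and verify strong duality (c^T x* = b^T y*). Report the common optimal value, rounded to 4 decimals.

The standard primal-dual pair for 'max c^T x s.t. A x <= b, x >= 0' is:
  Dual:  min b^T y  s.t.  A^T y >= c,  y >= 0.

So the dual LP is:
  minimize  10y1 + 10y2 + 44y3 + 22y4
  subject to:
    y1 + 4y3 + 4y4 >= 1
    y2 + 4y3 + 2y4 >= 3
    y1, y2, y3, y4 >= 0

Solving the primal: x* = (0.5, 10).
  primal value c^T x* = 30.5.
Solving the dual: y* = (0, 2.5, 0, 0.25).
  dual value b^T y* = 30.5.
Strong duality: c^T x* = b^T y*. Confirmed.

30.5


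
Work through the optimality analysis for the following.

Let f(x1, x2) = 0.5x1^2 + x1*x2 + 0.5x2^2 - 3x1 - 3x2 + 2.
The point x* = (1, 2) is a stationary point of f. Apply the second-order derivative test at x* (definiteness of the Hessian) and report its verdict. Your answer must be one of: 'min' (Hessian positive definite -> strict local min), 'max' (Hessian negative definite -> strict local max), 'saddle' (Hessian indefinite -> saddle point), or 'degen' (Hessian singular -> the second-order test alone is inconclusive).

Compute the Hessian H = grad^2 f:
  H = [[1, 1], [1, 1]]
Verify stationarity: grad f(x*) = H x* + g = (0, 0).
Eigenvalues of H: 0, 2.
H has a zero eigenvalue (singular; positive semidefinite but not definite), so H is neither positive definite, negative definite, nor indefinite. The second-order test alone is inconclusive -> degen.
(Indeed, f is constant along the null direction of H through x*, so x* is not a strict local extremum.)

degen


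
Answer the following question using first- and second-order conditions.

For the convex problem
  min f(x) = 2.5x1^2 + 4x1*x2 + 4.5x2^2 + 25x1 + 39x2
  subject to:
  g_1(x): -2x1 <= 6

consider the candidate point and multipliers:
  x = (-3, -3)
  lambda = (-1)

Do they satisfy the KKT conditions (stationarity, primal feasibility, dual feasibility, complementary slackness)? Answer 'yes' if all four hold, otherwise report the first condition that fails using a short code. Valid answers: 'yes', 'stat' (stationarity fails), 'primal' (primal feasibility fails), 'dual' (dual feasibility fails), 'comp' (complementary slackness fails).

Gradient of f: grad f(x) = Q x + c = (-2, 0)
Constraint values g_i(x) = a_i^T x - b_i:
  g_1((-3, -3)) = 0
Stationarity residual: grad f(x) + sum_i lambda_i a_i = (0, 0)
  -> stationarity OK
Primal feasibility (all g_i <= 0): OK
Dual feasibility (all lambda_i >= 0): FAILS
Complementary slackness (lambda_i * g_i(x) = 0 for all i): OK

Verdict: the first failing condition is dual_feasibility -> dual.

dual


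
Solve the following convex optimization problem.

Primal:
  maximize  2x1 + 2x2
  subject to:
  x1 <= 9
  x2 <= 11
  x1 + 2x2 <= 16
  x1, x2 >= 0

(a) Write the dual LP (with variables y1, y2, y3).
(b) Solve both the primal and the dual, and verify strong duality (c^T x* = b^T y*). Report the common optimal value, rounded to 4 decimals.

The standard primal-dual pair for 'max c^T x s.t. A x <= b, x >= 0' is:
  Dual:  min b^T y  s.t.  A^T y >= c,  y >= 0.

So the dual LP is:
  minimize  9y1 + 11y2 + 16y3
  subject to:
    y1 + y3 >= 2
    y2 + 2y3 >= 2
    y1, y2, y3 >= 0

Solving the primal: x* = (9, 3.5).
  primal value c^T x* = 25.
Solving the dual: y* = (1, 0, 1).
  dual value b^T y* = 25.
Strong duality: c^T x* = b^T y*. Confirmed.

25


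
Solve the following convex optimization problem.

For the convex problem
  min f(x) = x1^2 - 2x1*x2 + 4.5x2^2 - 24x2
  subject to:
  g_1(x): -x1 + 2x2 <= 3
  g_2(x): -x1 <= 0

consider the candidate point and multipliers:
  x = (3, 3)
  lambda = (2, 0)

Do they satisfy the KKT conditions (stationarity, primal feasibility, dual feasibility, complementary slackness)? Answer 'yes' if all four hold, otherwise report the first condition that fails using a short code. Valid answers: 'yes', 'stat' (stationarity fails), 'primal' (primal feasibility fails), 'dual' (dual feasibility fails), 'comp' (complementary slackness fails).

Gradient of f: grad f(x) = Q x + c = (0, -3)
Constraint values g_i(x) = a_i^T x - b_i:
  g_1((3, 3)) = 0
  g_2((3, 3)) = -3
Stationarity residual: grad f(x) + sum_i lambda_i a_i = (-2, 1)
  -> stationarity FAILS
Primal feasibility (all g_i <= 0): OK
Dual feasibility (all lambda_i >= 0): OK
Complementary slackness (lambda_i * g_i(x) = 0 for all i): OK

Verdict: the first failing condition is stationarity -> stat.

stat


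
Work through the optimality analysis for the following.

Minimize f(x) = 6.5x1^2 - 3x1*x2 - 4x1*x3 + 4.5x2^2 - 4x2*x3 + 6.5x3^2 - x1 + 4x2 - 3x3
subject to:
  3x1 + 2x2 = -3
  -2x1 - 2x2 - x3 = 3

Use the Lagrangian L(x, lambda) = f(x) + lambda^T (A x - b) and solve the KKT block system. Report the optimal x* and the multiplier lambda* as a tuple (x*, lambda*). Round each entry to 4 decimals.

Form the Lagrangian:
  L(x, lambda) = (1/2) x^T Q x + c^T x + lambda^T (A x - b)
Stationarity (grad_x L = 0): Q x + c + A^T lambda = 0.
Primal feasibility: A x = b.

This gives the KKT block system:
  [ Q   A^T ] [ x     ]   [-c ]
  [ A    0  ] [ lambda ] = [ b ]

Solving the linear system:
  x*      = (-0.3502, -0.9747, -0.3502)
  lambda* = (-1.0928, -2.2532)
  f(x*)   = 0.4916

x* = (-0.3502, -0.9747, -0.3502), lambda* = (-1.0928, -2.2532)


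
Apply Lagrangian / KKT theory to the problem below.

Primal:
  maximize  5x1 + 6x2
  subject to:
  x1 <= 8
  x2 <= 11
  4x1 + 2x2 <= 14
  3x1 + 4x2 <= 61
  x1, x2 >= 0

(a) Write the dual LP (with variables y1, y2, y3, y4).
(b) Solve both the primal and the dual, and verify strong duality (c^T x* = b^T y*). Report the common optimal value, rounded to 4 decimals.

The standard primal-dual pair for 'max c^T x s.t. A x <= b, x >= 0' is:
  Dual:  min b^T y  s.t.  A^T y >= c,  y >= 0.

So the dual LP is:
  minimize  8y1 + 11y2 + 14y3 + 61y4
  subject to:
    y1 + 4y3 + 3y4 >= 5
    y2 + 2y3 + 4y4 >= 6
    y1, y2, y3, y4 >= 0

Solving the primal: x* = (0, 7).
  primal value c^T x* = 42.
Solving the dual: y* = (0, 0, 3, 0).
  dual value b^T y* = 42.
Strong duality: c^T x* = b^T y*. Confirmed.

42
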